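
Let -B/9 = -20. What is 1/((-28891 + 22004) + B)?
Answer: -1/6707 ≈ -0.00014910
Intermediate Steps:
B = 180 (B = -9*(-20) = 180)
1/((-28891 + 22004) + B) = 1/((-28891 + 22004) + 180) = 1/(-6887 + 180) = 1/(-6707) = -1/6707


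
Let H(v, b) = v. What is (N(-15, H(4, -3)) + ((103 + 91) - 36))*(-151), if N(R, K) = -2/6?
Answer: -71423/3 ≈ -23808.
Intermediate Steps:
N(R, K) = -1/3 (N(R, K) = -2*1/6 = -1/3)
(N(-15, H(4, -3)) + ((103 + 91) - 36))*(-151) = (-1/3 + ((103 + 91) - 36))*(-151) = (-1/3 + (194 - 36))*(-151) = (-1/3 + 158)*(-151) = (473/3)*(-151) = -71423/3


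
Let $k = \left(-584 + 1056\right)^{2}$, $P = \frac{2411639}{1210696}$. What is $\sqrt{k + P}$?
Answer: $\frac{\sqrt{81639080407176222}}{605348} \approx 472.0$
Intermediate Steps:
$P = \frac{2411639}{1210696}$ ($P = 2411639 \cdot \frac{1}{1210696} = \frac{2411639}{1210696} \approx 1.9919$)
$k = 222784$ ($k = 472^{2} = 222784$)
$\sqrt{k + P} = \sqrt{222784 + \frac{2411639}{1210696}} = \sqrt{\frac{269726109303}{1210696}} = \frac{\sqrt{81639080407176222}}{605348}$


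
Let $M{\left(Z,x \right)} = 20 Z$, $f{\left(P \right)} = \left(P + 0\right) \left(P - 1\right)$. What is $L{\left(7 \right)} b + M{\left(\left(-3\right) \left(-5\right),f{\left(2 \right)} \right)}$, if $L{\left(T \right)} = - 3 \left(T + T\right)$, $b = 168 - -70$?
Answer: $-9696$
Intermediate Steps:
$b = 238$ ($b = 168 + 70 = 238$)
$f{\left(P \right)} = P \left(-1 + P\right)$
$L{\left(T \right)} = - 6 T$ ($L{\left(T \right)} = - 3 \cdot 2 T = - 6 T$)
$L{\left(7 \right)} b + M{\left(\left(-3\right) \left(-5\right),f{\left(2 \right)} \right)} = \left(-6\right) 7 \cdot 238 + 20 \left(\left(-3\right) \left(-5\right)\right) = \left(-42\right) 238 + 20 \cdot 15 = -9996 + 300 = -9696$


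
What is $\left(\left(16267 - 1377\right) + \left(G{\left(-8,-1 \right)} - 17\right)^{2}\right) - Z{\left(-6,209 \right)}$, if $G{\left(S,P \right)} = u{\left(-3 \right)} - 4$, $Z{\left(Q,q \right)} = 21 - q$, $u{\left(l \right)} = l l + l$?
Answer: $15303$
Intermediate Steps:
$u{\left(l \right)} = l + l^{2}$ ($u{\left(l \right)} = l^{2} + l = l + l^{2}$)
$G{\left(S,P \right)} = 2$ ($G{\left(S,P \right)} = - 3 \left(1 - 3\right) - 4 = \left(-3\right) \left(-2\right) - 4 = 6 - 4 = 2$)
$\left(\left(16267 - 1377\right) + \left(G{\left(-8,-1 \right)} - 17\right)^{2}\right) - Z{\left(-6,209 \right)} = \left(\left(16267 - 1377\right) + \left(2 - 17\right)^{2}\right) - \left(21 - 209\right) = \left(14890 + \left(-15\right)^{2}\right) - \left(21 - 209\right) = \left(14890 + 225\right) - -188 = 15115 + 188 = 15303$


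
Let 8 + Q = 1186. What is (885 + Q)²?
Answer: 4255969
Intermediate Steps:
Q = 1178 (Q = -8 + 1186 = 1178)
(885 + Q)² = (885 + 1178)² = 2063² = 4255969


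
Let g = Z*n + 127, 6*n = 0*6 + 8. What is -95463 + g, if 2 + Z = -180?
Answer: -286736/3 ≈ -95579.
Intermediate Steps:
n = 4/3 (n = (0*6 + 8)/6 = (0 + 8)/6 = (⅙)*8 = 4/3 ≈ 1.3333)
Z = -182 (Z = -2 - 180 = -182)
g = -347/3 (g = -182*4/3 + 127 = -728/3 + 127 = -347/3 ≈ -115.67)
-95463 + g = -95463 - 347/3 = -286736/3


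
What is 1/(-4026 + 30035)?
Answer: 1/26009 ≈ 3.8448e-5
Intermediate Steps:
1/(-4026 + 30035) = 1/26009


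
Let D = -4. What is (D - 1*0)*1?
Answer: -4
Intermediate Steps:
(D - 1*0)*1 = (-4 - 1*0)*1 = (-4 + 0)*1 = -4*1 = -4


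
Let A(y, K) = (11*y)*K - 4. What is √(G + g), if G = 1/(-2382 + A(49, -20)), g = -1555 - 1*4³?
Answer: I*√280643230330/13166 ≈ 40.237*I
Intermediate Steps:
g = -1619 (g = -1555 - 1*64 = -1555 - 64 = -1619)
A(y, K) = -4 + 11*K*y (A(y, K) = 11*K*y - 4 = -4 + 11*K*y)
G = -1/13166 (G = 1/(-2382 + (-4 + 11*(-20)*49)) = 1/(-2382 + (-4 - 10780)) = 1/(-2382 - 10784) = 1/(-13166) = -1/13166 ≈ -7.5953e-5)
√(G + g) = √(-1/13166 - 1619) = √(-21315755/13166) = I*√280643230330/13166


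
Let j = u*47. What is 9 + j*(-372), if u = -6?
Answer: 104913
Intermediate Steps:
j = -282 (j = -6*47 = -282)
9 + j*(-372) = 9 - 282*(-372) = 9 + 104904 = 104913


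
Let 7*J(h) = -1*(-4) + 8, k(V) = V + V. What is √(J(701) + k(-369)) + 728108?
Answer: 728108 + I*√36078/7 ≈ 7.2811e+5 + 27.135*I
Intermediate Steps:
k(V) = 2*V
J(h) = 12/7 (J(h) = (-1*(-4) + 8)/7 = (4 + 8)/7 = (⅐)*12 = 12/7)
√(J(701) + k(-369)) + 728108 = √(12/7 + 2*(-369)) + 728108 = √(12/7 - 738) + 728108 = √(-5154/7) + 728108 = I*√36078/7 + 728108 = 728108 + I*√36078/7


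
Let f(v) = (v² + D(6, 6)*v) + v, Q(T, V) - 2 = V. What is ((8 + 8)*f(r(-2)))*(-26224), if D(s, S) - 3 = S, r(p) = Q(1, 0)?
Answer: -10070016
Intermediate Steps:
Q(T, V) = 2 + V
r(p) = 2 (r(p) = 2 + 0 = 2)
D(s, S) = 3 + S
f(v) = v² + 10*v (f(v) = (v² + (3 + 6)*v) + v = (v² + 9*v) + v = v² + 10*v)
((8 + 8)*f(r(-2)))*(-26224) = ((8 + 8)*(2*(10 + 2)))*(-26224) = (16*(2*12))*(-26224) = (16*24)*(-26224) = 384*(-26224) = -10070016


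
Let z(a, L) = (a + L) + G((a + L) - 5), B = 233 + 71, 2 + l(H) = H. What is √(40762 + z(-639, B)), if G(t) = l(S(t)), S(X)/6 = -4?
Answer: 201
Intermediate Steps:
S(X) = -24 (S(X) = 6*(-4) = -24)
l(H) = -2 + H
G(t) = -26 (G(t) = -2 - 24 = -26)
B = 304
z(a, L) = -26 + L + a (z(a, L) = (a + L) - 26 = (L + a) - 26 = -26 + L + a)
√(40762 + z(-639, B)) = √(40762 + (-26 + 304 - 639)) = √(40762 - 361) = √40401 = 201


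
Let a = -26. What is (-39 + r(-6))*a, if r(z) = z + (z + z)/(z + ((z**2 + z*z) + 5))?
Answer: 83382/71 ≈ 1174.4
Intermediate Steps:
r(z) = z + 2*z/(5 + z + 2*z**2) (r(z) = z + (2*z)/(z + ((z**2 + z**2) + 5)) = z + (2*z)/(z + (2*z**2 + 5)) = z + (2*z)/(z + (5 + 2*z**2)) = z + (2*z)/(5 + z + 2*z**2) = z + 2*z/(5 + z + 2*z**2))
(-39 + r(-6))*a = (-39 - 6*(7 - 6 + 2*(-6)**2)/(5 - 6 + 2*(-6)**2))*(-26) = (-39 - 6*(7 - 6 + 2*36)/(5 - 6 + 2*36))*(-26) = (-39 - 6*(7 - 6 + 72)/(5 - 6 + 72))*(-26) = (-39 - 6*73/71)*(-26) = (-39 - 6*1/71*73)*(-26) = (-39 - 438/71)*(-26) = -3207/71*(-26) = 83382/71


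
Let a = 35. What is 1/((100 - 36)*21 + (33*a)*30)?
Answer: 1/35994 ≈ 2.7782e-5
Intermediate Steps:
1/((100 - 36)*21 + (33*a)*30) = 1/((100 - 36)*21 + (33*35)*30) = 1/(64*21 + 1155*30) = 1/(1344 + 34650) = 1/35994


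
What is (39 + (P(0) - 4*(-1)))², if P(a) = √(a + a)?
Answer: 1849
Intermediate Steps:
P(a) = √2*√a (P(a) = √(2*a) = √2*√a)
(39 + (P(0) - 4*(-1)))² = (39 + (√2*√0 - 4*(-1)))² = (39 + (√2*0 + 4))² = (39 + (0 + 4))² = (39 + 4)² = 43² = 1849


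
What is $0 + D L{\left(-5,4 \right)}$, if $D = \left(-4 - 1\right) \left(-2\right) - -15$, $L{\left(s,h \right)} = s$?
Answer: $-125$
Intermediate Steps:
$D = 25$ ($D = \left(-5\right) \left(-2\right) + 15 = 10 + 15 = 25$)
$0 + D L{\left(-5,4 \right)} = 0 + 25 \left(-5\right) = 0 - 125 = -125$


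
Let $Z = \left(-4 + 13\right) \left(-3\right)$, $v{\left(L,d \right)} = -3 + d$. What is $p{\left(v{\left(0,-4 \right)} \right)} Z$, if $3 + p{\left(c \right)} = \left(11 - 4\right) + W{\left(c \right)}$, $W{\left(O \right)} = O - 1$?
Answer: $108$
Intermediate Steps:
$W{\left(O \right)} = -1 + O$
$p{\left(c \right)} = 3 + c$ ($p{\left(c \right)} = -3 + \left(\left(11 - 4\right) + \left(-1 + c\right)\right) = -3 + \left(7 + \left(-1 + c\right)\right) = -3 + \left(6 + c\right) = 3 + c$)
$Z = -27$ ($Z = 9 \left(-3\right) = -27$)
$p{\left(v{\left(0,-4 \right)} \right)} Z = \left(3 - 7\right) \left(-27\right) = \left(-4\right) \left(-27\right) = 108$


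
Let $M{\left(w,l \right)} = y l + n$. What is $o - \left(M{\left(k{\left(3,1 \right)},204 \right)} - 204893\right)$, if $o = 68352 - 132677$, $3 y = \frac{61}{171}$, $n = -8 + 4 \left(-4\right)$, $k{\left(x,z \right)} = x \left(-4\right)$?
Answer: $\frac{24037084}{171} \approx 1.4057 \cdot 10^{5}$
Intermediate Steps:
$k{\left(x,z \right)} = - 4 x$
$n = -24$ ($n = -8 - 16 = -24$)
$y = \frac{61}{513}$ ($y = \frac{61 \cdot \frac{1}{171}}{3} = \frac{1}{3} \cdot \frac{61}{171} = \frac{61}{513} \approx 0.11891$)
$M{\left(w,l \right)} = -24 + \frac{61 l}{513}$ ($M{\left(w,l \right)} = \frac{61 l}{513} - 24 = -24 + \frac{61 l}{513}$)
$o = -64325$ ($o = 68352 - 132677 = -64325$)
$o - \left(M{\left(k{\left(3,1 \right)},204 \right)} - 204893\right) = -64325 - \left(\left(-24 + \frac{61}{513} \cdot 204\right) - 204893\right) = -64325 - \left(\left(-24 + \frac{4148}{171}\right) - 204893\right) = -64325 - \left(\frac{44}{171} - 204893\right) = -64325 - - \frac{35036659}{171} = -64325 + \frac{35036659}{171} = \frac{24037084}{171}$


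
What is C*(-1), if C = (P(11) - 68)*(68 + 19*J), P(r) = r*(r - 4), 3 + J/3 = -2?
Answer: 1953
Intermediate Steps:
J = -15 (J = -9 + 3*(-2) = -9 - 6 = -15)
P(r) = r*(-4 + r)
C = -1953 (C = (11*(-4 + 11) - 68)*(68 + 19*(-15)) = (11*7 - 68)*(68 - 285) = (77 - 68)*(-217) = 9*(-217) = -1953)
C*(-1) = -1953*(-1) = 1953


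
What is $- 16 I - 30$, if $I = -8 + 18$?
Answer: $-190$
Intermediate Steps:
$I = 10$
$- 16 I - 30 = \left(-16\right) 10 - 30 = -160 - 30 = -190$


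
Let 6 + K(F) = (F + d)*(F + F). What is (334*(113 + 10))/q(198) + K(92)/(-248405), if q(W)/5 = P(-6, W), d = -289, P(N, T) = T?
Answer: 341362189/8197365 ≈ 41.643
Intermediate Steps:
q(W) = 5*W
K(F) = -6 + 2*F*(-289 + F) (K(F) = -6 + (F - 289)*(F + F) = -6 + (-289 + F)*(2*F) = -6 + 2*F*(-289 + F))
(334*(113 + 10))/q(198) + K(92)/(-248405) = (334*(113 + 10))/((5*198)) + (-6 - 578*92 + 2*92²)/(-248405) = (334*123)/990 + (-6 - 53176 + 2*8464)*(-1/248405) = 41082*(1/990) + (-6 - 53176 + 16928)*(-1/248405) = 6847/165 - 36254*(-1/248405) = 6847/165 + 36254/248405 = 341362189/8197365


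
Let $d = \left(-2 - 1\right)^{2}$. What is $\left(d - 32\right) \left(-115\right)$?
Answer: $2645$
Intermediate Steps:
$d = 9$ ($d = \left(-3\right)^{2} = 9$)
$\left(d - 32\right) \left(-115\right) = \left(9 - 32\right) \left(-115\right) = \left(-23\right) \left(-115\right) = 2645$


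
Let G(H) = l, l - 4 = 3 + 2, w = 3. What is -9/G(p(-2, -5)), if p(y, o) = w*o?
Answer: -1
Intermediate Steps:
l = 9 (l = 4 + (3 + 2) = 4 + 5 = 9)
p(y, o) = 3*o
G(H) = 9
-9/G(p(-2, -5)) = -9/9 = -9*⅑ = -1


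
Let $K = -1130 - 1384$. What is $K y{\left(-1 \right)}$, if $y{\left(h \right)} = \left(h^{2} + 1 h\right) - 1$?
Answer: $2514$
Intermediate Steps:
$y{\left(h \right)} = -1 + h + h^{2}$ ($y{\left(h \right)} = \left(h^{2} + h\right) - 1 = \left(h + h^{2}\right) - 1 = -1 + h + h^{2}$)
$K = -2514$ ($K = -1130 - 1384 = -2514$)
$K y{\left(-1 \right)} = - 2514 \left(-1 - 1 + \left(-1\right)^{2}\right) = - 2514 \left(-1 - 1 + 1\right) = \left(-2514\right) \left(-1\right) = 2514$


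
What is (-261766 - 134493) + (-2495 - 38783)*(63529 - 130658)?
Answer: 2770554603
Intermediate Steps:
(-261766 - 134493) + (-2495 - 38783)*(63529 - 130658) = -396259 - 41278*(-67129) = -396259 + 2770950862 = 2770554603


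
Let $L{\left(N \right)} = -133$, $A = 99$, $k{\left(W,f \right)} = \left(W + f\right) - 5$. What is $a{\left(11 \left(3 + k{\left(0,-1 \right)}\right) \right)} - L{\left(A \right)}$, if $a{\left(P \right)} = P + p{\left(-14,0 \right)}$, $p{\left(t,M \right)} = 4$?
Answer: $104$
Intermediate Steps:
$k{\left(W,f \right)} = -5 + W + f$
$a{\left(P \right)} = 4 + P$ ($a{\left(P \right)} = P + 4 = 4 + P$)
$a{\left(11 \left(3 + k{\left(0,-1 \right)}\right) \right)} - L{\left(A \right)} = \left(4 + 11 \left(3 - 6\right)\right) - -133 = \left(4 + 11 \left(3 - 6\right)\right) + 133 = \left(4 + 11 \left(-3\right)\right) + 133 = \left(4 - 33\right) + 133 = -29 + 133 = 104$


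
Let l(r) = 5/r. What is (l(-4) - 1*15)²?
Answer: 4225/16 ≈ 264.06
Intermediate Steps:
(l(-4) - 1*15)² = (5/(-4) - 1*15)² = (5*(-¼) - 15)² = (-5/4 - 15)² = (-65/4)² = 4225/16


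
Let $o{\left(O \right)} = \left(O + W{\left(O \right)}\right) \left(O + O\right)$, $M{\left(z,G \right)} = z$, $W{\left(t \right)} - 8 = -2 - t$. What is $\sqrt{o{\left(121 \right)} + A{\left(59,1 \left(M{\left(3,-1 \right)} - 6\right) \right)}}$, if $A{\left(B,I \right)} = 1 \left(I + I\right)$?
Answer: $\sqrt{1446} \approx 38.026$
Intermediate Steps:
$W{\left(t \right)} = 6 - t$ ($W{\left(t \right)} = 8 - \left(2 + t\right) = 6 - t$)
$A{\left(B,I \right)} = 2 I$ ($A{\left(B,I \right)} = 1 \cdot 2 I = 2 I$)
$o{\left(O \right)} = 12 O$ ($o{\left(O \right)} = \left(O - \left(-6 + O\right)\right) \left(O + O\right) = 6 \cdot 2 O = 12 O$)
$\sqrt{o{\left(121 \right)} + A{\left(59,1 \left(M{\left(3,-1 \right)} - 6\right) \right)}} = \sqrt{12 \cdot 121 + 2 \cdot 1 \left(3 - 6\right)} = \sqrt{1452 + 2 \cdot 1 \left(-3\right)} = \sqrt{1452 + 2 \left(-3\right)} = \sqrt{1452 - 6} = \sqrt{1446}$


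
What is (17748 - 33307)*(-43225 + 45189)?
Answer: -30557876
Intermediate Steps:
(17748 - 33307)*(-43225 + 45189) = -15559*1964 = -30557876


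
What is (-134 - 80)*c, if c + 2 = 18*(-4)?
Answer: 15836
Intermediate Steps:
c = -74 (c = -2 + 18*(-4) = -2 - 72 = -74)
(-134 - 80)*c = (-134 - 80)*(-74) = -214*(-74) = 15836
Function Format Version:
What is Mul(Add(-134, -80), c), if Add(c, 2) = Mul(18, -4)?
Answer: 15836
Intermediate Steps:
c = -74 (c = Add(-2, Mul(18, -4)) = Add(-2, -72) = -74)
Mul(Add(-134, -80), c) = Mul(Add(-134, -80), -74) = Mul(-214, -74) = 15836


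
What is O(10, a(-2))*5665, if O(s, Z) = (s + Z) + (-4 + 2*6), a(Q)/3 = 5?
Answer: 186945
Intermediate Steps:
a(Q) = 15 (a(Q) = 3*5 = 15)
O(s, Z) = 8 + Z + s (O(s, Z) = (Z + s) + (-4 + 12) = (Z + s) + 8 = 8 + Z + s)
O(10, a(-2))*5665 = (8 + 15 + 10)*5665 = 33*5665 = 186945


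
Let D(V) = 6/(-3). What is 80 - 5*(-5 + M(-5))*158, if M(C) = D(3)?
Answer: 5610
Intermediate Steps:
D(V) = -2 (D(V) = 6*(-1/3) = -2)
M(C) = -2
80 - 5*(-5 + M(-5))*158 = 80 - 5*(-5 - 2)*158 = 80 - 5*(-7)*158 = 80 + 35*158 = 80 + 5530 = 5610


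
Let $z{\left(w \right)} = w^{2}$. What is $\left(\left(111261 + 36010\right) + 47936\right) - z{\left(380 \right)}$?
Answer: $50807$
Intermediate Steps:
$\left(\left(111261 + 36010\right) + 47936\right) - z{\left(380 \right)} = \left(\left(111261 + 36010\right) + 47936\right) - 380^{2} = \left(147271 + 47936\right) - 144400 = 195207 - 144400 = 50807$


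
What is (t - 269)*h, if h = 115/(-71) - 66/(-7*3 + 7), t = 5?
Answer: -406032/497 ≈ -816.97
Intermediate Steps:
h = 1538/497 (h = 115*(-1/71) - 66/(-21 + 7) = -115/71 - 66/(-14) = -115/71 - 66*(-1/14) = -115/71 + 33/7 = 1538/497 ≈ 3.0946)
(t - 269)*h = (5 - 269)*(1538/497) = -264*1538/497 = -406032/497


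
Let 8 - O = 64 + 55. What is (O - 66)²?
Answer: 31329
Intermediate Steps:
O = -111 (O = 8 - (64 + 55) = 8 - 1*119 = 8 - 119 = -111)
(O - 66)² = (-111 - 66)² = (-177)² = 31329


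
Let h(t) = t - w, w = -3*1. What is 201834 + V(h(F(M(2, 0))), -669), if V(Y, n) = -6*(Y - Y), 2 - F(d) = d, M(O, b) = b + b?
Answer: 201834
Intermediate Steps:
M(O, b) = 2*b
F(d) = 2 - d
w = -3
h(t) = 3 + t (h(t) = t - 1*(-3) = t + 3 = 3 + t)
V(Y, n) = 0 (V(Y, n) = -6*0 = 0)
201834 + V(h(F(M(2, 0))), -669) = 201834 + 0 = 201834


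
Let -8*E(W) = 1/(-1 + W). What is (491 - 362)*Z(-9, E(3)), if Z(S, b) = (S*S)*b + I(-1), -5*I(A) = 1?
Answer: -54309/80 ≈ -678.86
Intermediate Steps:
I(A) = -⅕ (I(A) = -⅕*1 = -⅕)
E(W) = -1/(8*(-1 + W))
Z(S, b) = -⅕ + b*S² (Z(S, b) = (S*S)*b - ⅕ = S²*b - ⅕ = b*S² - ⅕ = -⅕ + b*S²)
(491 - 362)*Z(-9, E(3)) = (491 - 362)*(-⅕ - 1/(-8 + 8*3)*(-9)²) = 129*(-⅕ - 1/(-8 + 24)*81) = 129*(-⅕ - 1/16*81) = 129*(-⅕ - 81/16) = 129*(-421/80) = -54309/80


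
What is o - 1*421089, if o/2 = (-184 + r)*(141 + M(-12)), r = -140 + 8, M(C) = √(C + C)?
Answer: -510201 - 1264*I*√6 ≈ -5.102e+5 - 3096.2*I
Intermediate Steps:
M(C) = √2*√C (M(C) = √(2*C) = √2*√C)
r = -132
o = -89112 - 1264*I*√6 (o = 2*((-184 - 132)*(141 + √2*√(-12))) = 2*(-316*(141 + √2*(2*I*√3))) = 2*(-316*(141 + 2*I*√6)) = 2*(-44556 - 632*I*√6) = -89112 - 1264*I*√6 ≈ -89112.0 - 3096.2*I)
o - 1*421089 = (-89112 - 1264*I*√6) - 1*421089 = (-89112 - 1264*I*√6) - 421089 = -510201 - 1264*I*√6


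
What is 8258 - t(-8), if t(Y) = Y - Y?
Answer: 8258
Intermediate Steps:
t(Y) = 0
8258 - t(-8) = 8258 - 1*0 = 8258 + 0 = 8258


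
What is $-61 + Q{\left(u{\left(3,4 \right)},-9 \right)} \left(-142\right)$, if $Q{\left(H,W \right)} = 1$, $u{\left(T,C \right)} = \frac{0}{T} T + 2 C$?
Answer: $-203$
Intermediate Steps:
$u{\left(T,C \right)} = 2 C$ ($u{\left(T,C \right)} = 0 T + 2 C = 0 + 2 C = 2 C$)
$-61 + Q{\left(u{\left(3,4 \right)},-9 \right)} \left(-142\right) = -61 + 1 \left(-142\right) = -61 - 142 = -203$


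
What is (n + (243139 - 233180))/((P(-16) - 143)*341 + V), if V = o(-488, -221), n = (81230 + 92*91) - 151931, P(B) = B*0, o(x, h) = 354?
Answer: 52370/48409 ≈ 1.0818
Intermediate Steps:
P(B) = 0
n = -62329 (n = (81230 + 8372) - 151931 = 89602 - 151931 = -62329)
V = 354
(n + (243139 - 233180))/((P(-16) - 143)*341 + V) = (-62329 + (243139 - 233180))/((0 - 143)*341 + 354) = (-62329 + 9959)/(-143*341 + 354) = -52370/(-48763 + 354) = -52370/(-48409) = -52370*(-1/48409) = 52370/48409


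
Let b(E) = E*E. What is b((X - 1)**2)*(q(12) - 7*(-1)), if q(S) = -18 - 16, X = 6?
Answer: -16875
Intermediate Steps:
q(S) = -34
b(E) = E**2
b((X - 1)**2)*(q(12) - 7*(-1)) = ((6 - 1)**2)**2*(-34 - 7*(-1)) = (5**2)**2*(-34 + 7) = 25**2*(-27) = 625*(-27) = -16875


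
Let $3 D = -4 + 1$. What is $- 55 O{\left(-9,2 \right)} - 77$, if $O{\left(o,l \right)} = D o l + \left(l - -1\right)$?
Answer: $-1232$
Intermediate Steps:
$D = -1$ ($D = \frac{-4 + 1}{3} = \frac{1}{3} \left(-3\right) = -1$)
$O{\left(o,l \right)} = 1 + l - l o$ ($O{\left(o,l \right)} = - o l + \left(l - -1\right) = - l o + \left(l + 1\right) = - l o + \left(1 + l\right) = 1 + l - l o$)
$- 55 O{\left(-9,2 \right)} - 77 = - 55 \left(1 + 2 - 2 \left(-9\right)\right) - 77 = - 55 \left(1 + 2 + 18\right) - 77 = \left(-55\right) 21 - 77 = -1155 - 77 = -1232$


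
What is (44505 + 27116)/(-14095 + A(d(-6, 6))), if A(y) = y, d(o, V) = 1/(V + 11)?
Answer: -1217557/239614 ≈ -5.0813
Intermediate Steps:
d(o, V) = 1/(11 + V)
(44505 + 27116)/(-14095 + A(d(-6, 6))) = (44505 + 27116)/(-14095 + 1/(11 + 6)) = 71621/(-14095 + 1/17) = 71621/(-239614/17) = 71621*(-17/239614) = -1217557/239614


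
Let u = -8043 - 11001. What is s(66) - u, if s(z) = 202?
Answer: 19246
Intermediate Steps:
u = -19044
s(66) - u = 202 - 1*(-19044) = 202 + 19044 = 19246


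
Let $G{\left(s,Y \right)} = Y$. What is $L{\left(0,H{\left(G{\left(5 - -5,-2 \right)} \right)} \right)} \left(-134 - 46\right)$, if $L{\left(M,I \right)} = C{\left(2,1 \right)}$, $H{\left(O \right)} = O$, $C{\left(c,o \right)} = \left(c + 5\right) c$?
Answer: $-2520$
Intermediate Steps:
$C{\left(c,o \right)} = c \left(5 + c\right)$ ($C{\left(c,o \right)} = \left(5 + c\right) c = c \left(5 + c\right)$)
$L{\left(M,I \right)} = 14$ ($L{\left(M,I \right)} = 2 \left(5 + 2\right) = 2 \cdot 7 = 14$)
$L{\left(0,H{\left(G{\left(5 - -5,-2 \right)} \right)} \right)} \left(-134 - 46\right) = 14 \left(-134 - 46\right) = 14 \left(-180\right) = -2520$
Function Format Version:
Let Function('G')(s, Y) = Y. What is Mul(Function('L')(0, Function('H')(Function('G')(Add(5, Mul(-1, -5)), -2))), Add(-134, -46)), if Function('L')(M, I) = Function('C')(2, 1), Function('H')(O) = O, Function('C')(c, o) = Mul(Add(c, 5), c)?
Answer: -2520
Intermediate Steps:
Function('C')(c, o) = Mul(c, Add(5, c)) (Function('C')(c, o) = Mul(Add(5, c), c) = Mul(c, Add(5, c)))
Function('L')(M, I) = 14 (Function('L')(M, I) = Mul(2, Add(5, 2)) = Mul(2, 7) = 14)
Mul(Function('L')(0, Function('H')(Function('G')(Add(5, Mul(-1, -5)), -2))), Add(-134, -46)) = Mul(14, Add(-134, -46)) = Mul(14, -180) = -2520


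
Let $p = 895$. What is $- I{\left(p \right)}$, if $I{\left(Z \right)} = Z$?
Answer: $-895$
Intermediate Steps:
$- I{\left(p \right)} = \left(-1\right) 895 = -895$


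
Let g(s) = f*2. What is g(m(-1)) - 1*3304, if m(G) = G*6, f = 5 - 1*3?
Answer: -3300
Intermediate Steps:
f = 2 (f = 5 - 3 = 2)
m(G) = 6*G
g(s) = 4 (g(s) = 2*2 = 4)
g(m(-1)) - 1*3304 = 4 - 1*3304 = 4 - 3304 = -3300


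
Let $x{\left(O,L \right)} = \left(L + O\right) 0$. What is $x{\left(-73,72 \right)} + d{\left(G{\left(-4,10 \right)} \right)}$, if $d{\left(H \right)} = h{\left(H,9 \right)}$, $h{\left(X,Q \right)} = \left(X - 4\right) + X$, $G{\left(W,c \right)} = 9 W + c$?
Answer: $-56$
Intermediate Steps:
$G{\left(W,c \right)} = c + 9 W$
$h{\left(X,Q \right)} = -4 + 2 X$ ($h{\left(X,Q \right)} = \left(-4 + X\right) + X = -4 + 2 X$)
$d{\left(H \right)} = -4 + 2 H$
$x{\left(O,L \right)} = 0$
$x{\left(-73,72 \right)} + d{\left(G{\left(-4,10 \right)} \right)} = 0 + \left(-4 + 2 \left(10 + 9 \left(-4\right)\right)\right) = 0 + \left(-4 + 2 \left(10 - 36\right)\right) = 0 + \left(-4 + 2 \left(-26\right)\right) = 0 - 56 = -56$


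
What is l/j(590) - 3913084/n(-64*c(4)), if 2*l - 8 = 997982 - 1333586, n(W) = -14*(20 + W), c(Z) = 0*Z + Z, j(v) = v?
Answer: -866563/590 ≈ -1468.8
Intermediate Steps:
c(Z) = Z (c(Z) = 0 + Z = Z)
n(W) = -280 - 14*W
l = -167798 (l = 4 + (997982 - 1333586)/2 = 4 + (½)*(-335604) = 4 - 167802 = -167798)
l/j(590) - 3913084/n(-64*c(4)) = -167798/590 - 3913084/(-280 - (-896)*4) = -167798*1/590 - 3913084/(-280 - 14*(-256)) = -83899/295 - 3913084/(-280 + 3584) = -83899/295 - 3913084/3304 = -83899/295 - 3913084*1/3304 = -83899/295 - 139753/118 = -866563/590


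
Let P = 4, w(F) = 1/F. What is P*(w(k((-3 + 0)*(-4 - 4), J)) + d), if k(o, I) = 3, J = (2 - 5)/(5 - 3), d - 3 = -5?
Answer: -20/3 ≈ -6.6667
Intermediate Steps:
d = -2 (d = 3 - 5 = -2)
J = -3/2 ≈ -1.5000
w(F) = 1/F
P*(w(k((-3 + 0)*(-4 - 4), J)) + d) = 4*(1/3 - 2) = 4*(-5/3) = -20/3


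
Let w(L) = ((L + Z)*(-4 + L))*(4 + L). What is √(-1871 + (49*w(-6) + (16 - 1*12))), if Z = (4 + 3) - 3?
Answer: I*√3827 ≈ 61.863*I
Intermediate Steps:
Z = 4 (Z = 7 - 3 = 4)
w(L) = (4 + L)²*(-4 + L) (w(L) = ((L + 4)*(-4 + L))*(4 + L) = ((4 + L)*(-4 + L))*(4 + L) = ((-4 + L)*(4 + L))*(4 + L) = (4 + L)²*(-4 + L))
√(-1871 + (49*w(-6) + (16 - 1*12))) = √(-1871 + (49*(-64 + (-6)³ - 16*(-6) + 4*(-6)²) + (16 - 1*12))) = √(-1871 + (49*(-64 - 216 + 96 + 4*36) + (16 - 12))) = √(-1871 + (49*(-64 - 216 + 96 + 144) + 4)) = √(-1871 + (49*(-40) + 4)) = √(-1871 + (-1960 + 4)) = √(-1871 - 1956) = √(-3827) = I*√3827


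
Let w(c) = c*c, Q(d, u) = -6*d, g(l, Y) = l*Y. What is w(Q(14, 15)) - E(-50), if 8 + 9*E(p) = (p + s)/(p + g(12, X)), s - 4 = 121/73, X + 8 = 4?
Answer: 454361611/64386 ≈ 7056.8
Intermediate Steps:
X = -4 (X = -8 + 4 = -4)
g(l, Y) = Y*l
s = 413/73 (s = 4 + 121/73 = 413/73 ≈ 5.6575)
E(p) = -8/9 + (413/73 + p)/(9*(-48 + p)) (E(p) = -8/9 + ((p + 413/73)/(p - 4*12))/9 = -8/9 + ((413/73 + p)/(p - 48))/9 = -8/9 + ((413/73 + p)/(-48 + p))/9 = -8/9 + (413/73 + p)/(9*(-48 + p)))
w(c) = c**2
w(Q(14, 15)) - E(-50) = (-6*14)**2 - (28445 - 511*(-50))/(657*(-48 - 50)) = (-84)**2 - (28445 + 25550)/(657*(-98)) = 7056 - (-1)*53995/(657*98) = 7056 - 1*(-53995/64386) = 7056 + 53995/64386 = 454361611/64386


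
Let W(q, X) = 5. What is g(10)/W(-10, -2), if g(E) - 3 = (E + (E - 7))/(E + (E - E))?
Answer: 43/50 ≈ 0.86000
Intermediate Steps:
g(E) = 3 + (-7 + 2*E)/E (g(E) = 3 + (E + (E - 7))/(E + (E - E)) = 3 + (E + (-7 + E))/(E + 0) = 3 + (-7 + 2*E)/E)
g(10)/W(-10, -2) = (5 - 7/10)/5 = (5 - 7*⅒)*(⅕) = (5 - 7/10)*(⅕) = (43/10)*(⅕) = 43/50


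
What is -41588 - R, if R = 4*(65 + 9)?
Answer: -41884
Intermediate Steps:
R = 296 (R = 4*74 = 296)
-41588 - R = -41588 - 1*296 = -41588 - 296 = -41884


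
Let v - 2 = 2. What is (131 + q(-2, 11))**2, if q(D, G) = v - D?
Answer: 18769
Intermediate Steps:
v = 4 (v = 2 + 2 = 4)
q(D, G) = 4 - D
(131 + q(-2, 11))**2 = (131 + (4 - 1*(-2)))**2 = (131 + (4 + 2))**2 = (131 + 6)**2 = 137**2 = 18769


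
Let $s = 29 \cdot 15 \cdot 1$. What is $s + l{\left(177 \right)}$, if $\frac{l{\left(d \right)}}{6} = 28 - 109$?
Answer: $-51$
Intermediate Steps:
$l{\left(d \right)} = -486$ ($l{\left(d \right)} = 6 \left(28 - 109\right) = 6 \left(-81\right) = -486$)
$s = 435$ ($s = 435 \cdot 1 = 435$)
$s + l{\left(177 \right)} = 435 - 486 = -51$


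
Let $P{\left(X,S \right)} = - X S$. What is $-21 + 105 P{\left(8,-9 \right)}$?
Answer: $7539$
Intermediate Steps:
$P{\left(X,S \right)} = - S X$
$-21 + 105 P{\left(8,-9 \right)} = -21 + 105 \left(\left(-1\right) \left(-9\right) 8\right) = -21 + 105 \cdot 72 = -21 + 7560 = 7539$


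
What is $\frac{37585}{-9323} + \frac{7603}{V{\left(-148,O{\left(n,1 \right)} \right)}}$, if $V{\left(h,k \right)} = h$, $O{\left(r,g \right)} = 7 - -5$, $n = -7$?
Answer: $- \frac{76445349}{1379804} \approx -55.403$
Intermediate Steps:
$O{\left(r,g \right)} = 12$ ($O{\left(r,g \right)} = 7 + 5 = 12$)
$\frac{37585}{-9323} + \frac{7603}{V{\left(-148,O{\left(n,1 \right)} \right)}} = \frac{37585}{-9323} + \frac{7603}{-148} = 37585 \left(- \frac{1}{9323}\right) + 7603 \left(- \frac{1}{148}\right) = - \frac{37585}{9323} - \frac{7603}{148} = - \frac{76445349}{1379804}$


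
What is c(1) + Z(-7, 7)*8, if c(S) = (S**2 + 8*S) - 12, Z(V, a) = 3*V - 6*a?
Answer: -507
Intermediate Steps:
Z(V, a) = -6*a + 3*V
c(S) = -12 + S**2 + 8*S
c(1) + Z(-7, 7)*8 = (-12 + 1**2 + 8*1) + (-6*7 + 3*(-7))*8 = (-12 + 1 + 8) + (-42 - 21)*8 = -3 - 63*8 = -3 - 504 = -507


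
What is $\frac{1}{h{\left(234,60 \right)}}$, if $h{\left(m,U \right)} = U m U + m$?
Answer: $\frac{1}{842634} \approx 1.1868 \cdot 10^{-6}$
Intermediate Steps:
$h{\left(m,U \right)} = m + m U^{2}$ ($h{\left(m,U \right)} = m U^{2} + m = m + m U^{2}$)
$\frac{1}{h{\left(234,60 \right)}} = \frac{1}{234 \left(1 + 60^{2}\right)} = \frac{1}{234 \left(1 + 3600\right)} = \frac{1}{234 \cdot 3601} = \frac{1}{842634}$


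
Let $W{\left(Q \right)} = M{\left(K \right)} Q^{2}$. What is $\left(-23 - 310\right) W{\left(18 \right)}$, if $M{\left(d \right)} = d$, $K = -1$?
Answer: $107892$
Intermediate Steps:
$W{\left(Q \right)} = - Q^{2}$
$\left(-23 - 310\right) W{\left(18 \right)} = \left(-23 - 310\right) \left(- 18^{2}\right) = \left(-23 - 310\right) \left(\left(-1\right) 324\right) = \left(-23 - 310\right) \left(-324\right) = \left(-333\right) \left(-324\right) = 107892$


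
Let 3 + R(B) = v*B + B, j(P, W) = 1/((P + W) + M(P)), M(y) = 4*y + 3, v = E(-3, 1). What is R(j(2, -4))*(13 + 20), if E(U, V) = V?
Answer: -275/3 ≈ -91.667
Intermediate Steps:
v = 1
M(y) = 3 + 4*y
j(P, W) = 1/(3 + W + 5*P) (j(P, W) = 1/((P + W) + (3 + 4*P)) = 1/(3 + W + 5*P))
R(B) = -3 + 2*B (R(B) = -3 + (1*B + B) = -3 + (B + B) = -3 + 2*B)
R(j(2, -4))*(13 + 20) = (-3 + 2/(3 - 4 + 5*2))*(13 + 20) = (-3 + 2/(3 - 4 + 10))*33 = (-3 + 2/9)*33 = -25/9*33 = -275/3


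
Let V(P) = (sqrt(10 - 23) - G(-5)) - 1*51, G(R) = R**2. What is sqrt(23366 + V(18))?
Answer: sqrt(23290 + I*sqrt(13)) ≈ 152.61 + 0.012*I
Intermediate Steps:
V(P) = -76 + I*sqrt(13) (V(P) = (sqrt(10 - 23) - 1*(-5)**2) - 1*51 = (sqrt(-13) - 1*25) - 51 = (I*sqrt(13) - 25) - 51 = (-25 + I*sqrt(13)) - 51 = -76 + I*sqrt(13))
sqrt(23366 + V(18)) = sqrt(23366 + (-76 + I*sqrt(13))) = sqrt(23290 + I*sqrt(13))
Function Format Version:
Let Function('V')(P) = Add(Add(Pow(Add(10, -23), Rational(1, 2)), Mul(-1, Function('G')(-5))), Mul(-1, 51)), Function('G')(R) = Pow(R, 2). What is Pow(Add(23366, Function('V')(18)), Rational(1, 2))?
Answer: Pow(Add(23290, Mul(I, Pow(13, Rational(1, 2)))), Rational(1, 2)) ≈ Add(152.61, Mul(0.012, I))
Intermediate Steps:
Function('V')(P) = Add(-76, Mul(I, Pow(13, Rational(1, 2)))) (Function('V')(P) = Add(Add(Pow(Add(10, -23), Rational(1, 2)), Mul(-1, Pow(-5, 2))), Mul(-1, 51)) = Add(Add(Pow(-13, Rational(1, 2)), Mul(-1, 25)), -51) = Add(Add(Mul(I, Pow(13, Rational(1, 2))), -25), -51) = Add(Add(-25, Mul(I, Pow(13, Rational(1, 2)))), -51) = Add(-76, Mul(I, Pow(13, Rational(1, 2)))))
Pow(Add(23366, Function('V')(18)), Rational(1, 2)) = Pow(Add(23366, Add(-76, Mul(I, Pow(13, Rational(1, 2))))), Rational(1, 2)) = Pow(Add(23290, Mul(I, Pow(13, Rational(1, 2)))), Rational(1, 2))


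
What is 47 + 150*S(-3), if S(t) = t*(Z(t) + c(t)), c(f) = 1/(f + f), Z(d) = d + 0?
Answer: 1472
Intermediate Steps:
Z(d) = d
c(f) = 1/(2*f)
S(t) = t*(t + 1/(2*t))
47 + 150*S(-3) = 47 + 150*(½ + (-3)²) = 47 + 150*(½ + 9) = 47 + 150*(19/2) = 47 + 1425 = 1472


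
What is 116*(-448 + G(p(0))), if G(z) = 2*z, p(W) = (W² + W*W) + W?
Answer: -51968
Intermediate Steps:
p(W) = W + 2*W² (p(W) = (W² + W²) + W = 2*W² + W = W + 2*W²)
116*(-448 + G(p(0))) = 116*(-448 + 2*(0*(1 + 2*0))) = 116*(-448 + 2*(0*(1 + 0))) = 116*(-448 + 2*(0*1)) = 116*(-448 + 2*0) = 116*(-448 + 0) = 116*(-448) = -51968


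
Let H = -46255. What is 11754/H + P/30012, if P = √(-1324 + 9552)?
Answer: -11754/46255 + 11*√17/15006 ≈ -0.25109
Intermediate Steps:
P = 22*√17 (P = √8228 = 22*√17 ≈ 90.708)
11754/H + P/30012 = 11754/(-46255) + (22*√17)/30012 = 11754*(-1/46255) + (22*√17)*(1/30012) = -11754/46255 + 11*√17/15006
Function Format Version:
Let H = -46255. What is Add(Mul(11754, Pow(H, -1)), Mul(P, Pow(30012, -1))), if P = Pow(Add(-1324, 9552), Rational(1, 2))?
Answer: Add(Rational(-11754, 46255), Mul(Rational(11, 15006), Pow(17, Rational(1, 2)))) ≈ -0.25109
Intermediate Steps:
P = Mul(22, Pow(17, Rational(1, 2))) (P = Pow(8228, Rational(1, 2)) = Mul(22, Pow(17, Rational(1, 2))) ≈ 90.708)
Add(Mul(11754, Pow(H, -1)), Mul(P, Pow(30012, -1))) = Add(Mul(11754, Pow(-46255, -1)), Mul(Mul(22, Pow(17, Rational(1, 2))), Pow(30012, -1))) = Add(Mul(11754, Rational(-1, 46255)), Mul(Mul(22, Pow(17, Rational(1, 2))), Rational(1, 30012))) = Add(Rational(-11754, 46255), Mul(Rational(11, 15006), Pow(17, Rational(1, 2))))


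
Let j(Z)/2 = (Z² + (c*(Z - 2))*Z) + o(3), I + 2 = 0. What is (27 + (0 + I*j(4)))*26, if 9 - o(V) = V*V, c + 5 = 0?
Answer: 3198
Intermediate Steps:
I = -2 (I = -2 + 0 = -2)
c = -5 (c = -5 + 0 = -5)
o(V) = 9 - V² (o(V) = 9 - V*V = 9 - V²)
j(Z) = 2*Z² + 2*Z*(10 - 5*Z) (j(Z) = 2*((Z² + (-5*(Z - 2))*Z) + (9 - 1*3²)) = 2*((Z² + (-5*(-2 + Z))*Z) + (9 - 1*9)) = 2*((Z² + (10 - 5*Z)*Z) + (9 - 9)) = 2*((Z² + Z*(10 - 5*Z)) + 0) = 2*(Z² + Z*(10 - 5*Z)) = 2*Z² + 2*Z*(10 - 5*Z))
(27 + (0 + I*j(4)))*26 = (27 + (0 - 8*4*(5 - 2*4)))*26 = (27 + (0 - 8*4*(5 - 8)))*26 = (27 + (0 - 8*4*(-3)))*26 = (27 + (0 - 2*(-48)))*26 = (27 + (0 + 96))*26 = (27 + 96)*26 = 123*26 = 3198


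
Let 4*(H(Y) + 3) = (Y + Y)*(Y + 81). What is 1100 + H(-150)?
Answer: 6272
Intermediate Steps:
H(Y) = -3 + Y*(81 + Y)/2 (H(Y) = -3 + ((Y + Y)*(Y + 81))/4 = -3 + ((2*Y)*(81 + Y))/4 = -3 + (2*Y*(81 + Y))/4 = -3 + Y*(81 + Y)/2)
1100 + H(-150) = 1100 + (-3 + (1/2)*(-150)**2 + (81/2)*(-150)) = 1100 + (-3 + (1/2)*22500 - 6075) = 1100 + (-3 + 11250 - 6075) = 1100 + 5172 = 6272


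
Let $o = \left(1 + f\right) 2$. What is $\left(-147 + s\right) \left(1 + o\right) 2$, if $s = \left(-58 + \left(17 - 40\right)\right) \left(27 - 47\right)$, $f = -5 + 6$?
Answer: $14730$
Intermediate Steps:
$f = 1$
$s = 1620$ ($s = \left(-58 + \left(17 - 40\right)\right) \left(-20\right) = \left(-58 - 23\right) \left(-20\right) = \left(-81\right) \left(-20\right) = 1620$)
$o = 4$ ($o = \left(1 + 1\right) 2 = 2 \cdot 2 = 4$)
$\left(-147 + s\right) \left(1 + o\right) 2 = \left(-147 + 1620\right) \left(1 + 4\right) 2 = 1473 \cdot 5 \cdot 2 = 1473 \cdot 10 = 14730$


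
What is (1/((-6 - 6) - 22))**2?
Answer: 1/1156 ≈ 0.00086505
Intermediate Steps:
(1/((-6 - 6) - 22))**2 = (1/(-12 - 22))**2 = (1/(-34))**2 = (-1/34)**2 = 1/1156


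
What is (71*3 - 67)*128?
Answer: 18688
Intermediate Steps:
(71*3 - 67)*128 = (213 - 67)*128 = 146*128 = 18688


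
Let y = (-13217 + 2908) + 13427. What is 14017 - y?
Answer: 10899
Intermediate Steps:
y = 3118 (y = -10309 + 13427 = 3118)
14017 - y = 14017 - 1*3118 = 14017 - 3118 = 10899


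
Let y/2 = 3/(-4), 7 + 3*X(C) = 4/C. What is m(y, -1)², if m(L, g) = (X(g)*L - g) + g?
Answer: 121/4 ≈ 30.250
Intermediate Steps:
X(C) = -7/3 + 4/(3*C) (X(C) = -7/3 + (4/C)/3 = -7/3 + 4/(3*C))
y = -3/2 (y = 2*(3/(-4)) = 2*(3*(-¼)) = 2*(-¾) = -3/2 ≈ -1.5000)
m(L, g) = L*(4 - 7*g)/(3*g) (m(L, g) = (((4 - 7*g)/(3*g))*L - g) + g = (L*(4 - 7*g)/(3*g) - g) + g = (-g + L*(4 - 7*g)/(3*g)) + g = L*(4 - 7*g)/(3*g))
m(y, -1)² = ((⅓)*(-3/2)*(4 - 7*(-1))/(-1))² = ((⅓)*(-3/2)*(-1)*(4 + 7))² = ((⅓)*(-3/2)*(-1)*11)² = (11/2)² = 121/4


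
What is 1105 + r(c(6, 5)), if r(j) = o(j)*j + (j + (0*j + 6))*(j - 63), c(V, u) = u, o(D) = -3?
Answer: 452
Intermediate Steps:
r(j) = -3*j + (-63 + j)*(6 + j) (r(j) = -3*j + (j + (0*j + 6))*(j - 63) = -3*j + (j + (0 + 6))*(-63 + j) = -3*j + (j + 6)*(-63 + j) = -3*j + (6 + j)*(-63 + j) = -3*j + (-63 + j)*(6 + j))
1105 + r(c(6, 5)) = 1105 + (-378 + 5² - 60*5) = 1105 + (-378 + 25 - 300) = 1105 - 653 = 452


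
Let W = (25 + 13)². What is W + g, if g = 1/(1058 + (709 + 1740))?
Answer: 5064109/3507 ≈ 1444.0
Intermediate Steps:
g = 1/3507 (g = 1/(1058 + 2449) = 1/3507 ≈ 0.00028514)
W = 1444 (W = 38² = 1444)
W + g = 1444 + 1/3507 = 5064109/3507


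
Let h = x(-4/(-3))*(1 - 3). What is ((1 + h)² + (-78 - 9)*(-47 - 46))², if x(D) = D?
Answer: 5306248336/81 ≈ 6.5509e+7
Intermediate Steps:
h = -8/3 (h = (-4/(-3))*(1 - 3) = -4*(-⅓)*(-2) = (4/3)*(-2) = -8/3 ≈ -2.6667)
((1 + h)² + (-78 - 9)*(-47 - 46))² = ((1 - 8/3)² + (-78 - 9)*(-47 - 46))² = ((-5/3)² - 87*(-93))² = (25/9 + 8091)² = (72844/9)² = 5306248336/81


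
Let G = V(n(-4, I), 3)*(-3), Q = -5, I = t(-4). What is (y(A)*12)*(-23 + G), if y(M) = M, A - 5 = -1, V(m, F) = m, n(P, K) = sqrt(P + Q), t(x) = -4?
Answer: -1104 - 432*I ≈ -1104.0 - 432.0*I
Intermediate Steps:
I = -4
n(P, K) = sqrt(-5 + P) (n(P, K) = sqrt(P - 5) = sqrt(-5 + P))
A = 4 (A = 5 - 1 = 4)
G = -9*I (G = sqrt(-5 - 4)*(-3) = sqrt(-9)*(-3) = (3*I)*(-3) = -9*I ≈ -9.0*I)
(y(A)*12)*(-23 + G) = (4*12)*(-23 - 9*I) = 48*(-23 - 9*I) = -1104 - 432*I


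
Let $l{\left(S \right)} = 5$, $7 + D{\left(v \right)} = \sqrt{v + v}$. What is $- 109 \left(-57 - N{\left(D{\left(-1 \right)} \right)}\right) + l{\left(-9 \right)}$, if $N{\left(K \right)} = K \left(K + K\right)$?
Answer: $16464 - 3052 i \sqrt{2} \approx 16464.0 - 4316.2 i$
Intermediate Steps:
$D{\left(v \right)} = -7 + \sqrt{2} \sqrt{v}$ ($D{\left(v \right)} = -7 + \sqrt{v + v} = -7 + \sqrt{2 v} = -7 + \sqrt{2} \sqrt{v}$)
$N{\left(K \right)} = 2 K^{2}$ ($N{\left(K \right)} = K 2 K = 2 K^{2}$)
$- 109 \left(-57 - N{\left(D{\left(-1 \right)} \right)}\right) + l{\left(-9 \right)} = - 109 \left(-57 - 2 \left(-7 + \sqrt{2} \sqrt{-1}\right)^{2}\right) + 5 = - 109 \left(-57 - 2 \left(-7 + \sqrt{2} i\right)^{2}\right) + 5 = - 109 \left(-57 - 2 \left(-7 + i \sqrt{2}\right)^{2}\right) + 5 = \left(6213 + 218 \left(-7 + i \sqrt{2}\right)^{2}\right) + 5 = 6218 + 218 \left(-7 + i \sqrt{2}\right)^{2}$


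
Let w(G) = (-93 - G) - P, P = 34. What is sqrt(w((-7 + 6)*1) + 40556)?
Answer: sqrt(40430) ≈ 201.07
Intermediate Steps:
w(G) = -127 - G (w(G) = (-93 - G) - 1*34 = (-93 - G) - 34 = -127 - G)
sqrt(w((-7 + 6)*1) + 40556) = sqrt((-127 - (-7 + 6)) + 40556) = sqrt((-127 - (-1)) + 40556) = sqrt((-127 - 1*(-1)) + 40556) = sqrt((-127 + 1) + 40556) = sqrt(-126 + 40556) = sqrt(40430)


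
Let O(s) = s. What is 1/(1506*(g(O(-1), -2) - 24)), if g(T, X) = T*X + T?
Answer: -1/34638 ≈ -2.8870e-5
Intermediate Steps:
g(T, X) = T + T*X
1/(1506*(g(O(-1), -2) - 24)) = 1/(1506*(-(1 - 2) - 24)) = 1/(1506*(-1*(-1) - 24)) = 1/(1506*(1 - 24)) = 1/(1506*(-23)) = 1/(-34638) = -1/34638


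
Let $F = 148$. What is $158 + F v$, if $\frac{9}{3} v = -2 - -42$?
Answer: $\frac{6394}{3} \approx 2131.3$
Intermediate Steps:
$v = \frac{40}{3}$ ($v = \frac{-2 - -42}{3} = \frac{-2 + 42}{3} = \frac{1}{3} \cdot 40 = \frac{40}{3} \approx 13.333$)
$158 + F v = 158 + 148 \cdot \frac{40}{3} = 158 + \frac{5920}{3} = \frac{6394}{3}$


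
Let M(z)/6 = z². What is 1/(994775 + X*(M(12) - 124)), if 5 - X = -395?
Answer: 1/1290775 ≈ 7.7473e-7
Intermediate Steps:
X = 400 (X = 5 - 1*(-395) = 5 + 395 = 400)
M(z) = 6*z²
1/(994775 + X*(M(12) - 124)) = 1/(994775 + 400*(6*12² - 124)) = 1/(994775 + 400*(6*144 - 124)) = 1/(994775 + 400*(864 - 124)) = 1/(994775 + 400*740) = 1/(994775 + 296000) = 1/1290775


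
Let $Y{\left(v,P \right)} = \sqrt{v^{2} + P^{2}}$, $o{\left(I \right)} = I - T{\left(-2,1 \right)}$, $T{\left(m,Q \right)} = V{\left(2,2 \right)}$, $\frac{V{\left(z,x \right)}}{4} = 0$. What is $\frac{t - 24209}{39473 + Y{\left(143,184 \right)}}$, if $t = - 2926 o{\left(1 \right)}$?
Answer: $- \frac{1071099855}{1558063424} + \frac{27135 \sqrt{54305}}{1558063424} \approx -0.6834$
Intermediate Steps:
$V{\left(z,x \right)} = 0$ ($V{\left(z,x \right)} = 4 \cdot 0 = 0$)
$T{\left(m,Q \right)} = 0$
$o{\left(I \right)} = I$ ($o{\left(I \right)} = I - 0 = I + 0 = I$)
$t = -2926$ ($t = \left(-2926\right) 1 = -2926$)
$Y{\left(v,P \right)} = \sqrt{P^{2} + v^{2}}$
$\frac{t - 24209}{39473 + Y{\left(143,184 \right)}} = \frac{-2926 - 24209}{39473 + \sqrt{184^{2} + 143^{2}}} = - \frac{27135}{39473 + \sqrt{33856 + 20449}} = - \frac{27135}{39473 + \sqrt{54305}}$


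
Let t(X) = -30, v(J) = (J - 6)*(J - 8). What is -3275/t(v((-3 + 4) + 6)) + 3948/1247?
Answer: 840473/7482 ≈ 112.33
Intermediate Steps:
v(J) = (-8 + J)*(-6 + J) (v(J) = (-6 + J)*(-8 + J) = (-8 + J)*(-6 + J))
-3275/t(v((-3 + 4) + 6)) + 3948/1247 = -3275/(-30) + 3948/1247 = -3275*(-1/30) + 3948*(1/1247) = 655/6 + 3948/1247 = 840473/7482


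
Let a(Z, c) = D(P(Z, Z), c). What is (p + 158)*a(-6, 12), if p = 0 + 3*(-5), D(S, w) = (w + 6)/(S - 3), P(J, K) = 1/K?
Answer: -15444/19 ≈ -812.84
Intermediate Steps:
D(S, w) = (6 + w)/(-3 + S)
a(Z, c) = (6 + c)/(-3 + 1/Z)
p = -15 (p = 0 - 15 = -15)
(p + 158)*a(-6, 12) = (-15 + 158)*(-1*(-6)*(6 + 12)/(-1 + 3*(-6))) = 143*(-1*(-6)*18/(-1 - 18)) = 143*(-1*(-6)*18/(-19)) = 143*(-1*(-6)*(-1/19)*18) = 143*(-108/19) = -15444/19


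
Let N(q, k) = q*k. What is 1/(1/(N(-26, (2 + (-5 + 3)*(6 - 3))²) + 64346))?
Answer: 63930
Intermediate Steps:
N(q, k) = k*q
1/(1/(N(-26, (2 + (-5 + 3)*(6 - 3))²) + 64346)) = 1/(1/((2 + (-5 + 3)*(6 - 3))²*(-26) + 64346)) = 1/(1/((2 - 2*3)²*(-26) + 64346)) = 1/(1/((2 - 6)²*(-26) + 64346)) = 1/(1/((-4)²*(-26) + 64346)) = 1/(1/(16*(-26) + 64346)) = 1/(1/(-416 + 64346)) = 1/(1/63930) = 63930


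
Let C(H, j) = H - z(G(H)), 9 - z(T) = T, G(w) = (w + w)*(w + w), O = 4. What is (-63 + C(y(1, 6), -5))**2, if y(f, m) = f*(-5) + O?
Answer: 4761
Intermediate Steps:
y(f, m) = 4 - 5*f (y(f, m) = f*(-5) + 4 = -5*f + 4 = 4 - 5*f)
G(w) = 4*w**2 (G(w) = (2*w)*(2*w) = 4*w**2)
z(T) = 9 - T
C(H, j) = -9 + H + 4*H**2 (C(H, j) = H - (9 - 4*H**2) = H + (-9 + 4*H**2) = -9 + H + 4*H**2)
(-63 + C(y(1, 6), -5))**2 = (-63 + (-9 + (4 - 5*1) + 4*(4 - 5*1)**2))**2 = (-63 + (-9 + (4 - 5) + 4*(4 - 5)**2))**2 = (-63 + (-9 - 1 + 4*(-1)**2))**2 = (-63 + (-9 - 1 + 4*1))**2 = (-63 + (-9 - 1 + 4))**2 = (-63 - 6)**2 = (-69)**2 = 4761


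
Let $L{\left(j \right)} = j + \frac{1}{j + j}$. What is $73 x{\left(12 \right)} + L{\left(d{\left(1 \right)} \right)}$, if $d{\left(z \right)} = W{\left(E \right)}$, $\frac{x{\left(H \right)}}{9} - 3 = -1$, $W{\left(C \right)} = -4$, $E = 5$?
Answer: $\frac{10479}{8} \approx 1309.9$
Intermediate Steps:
$x{\left(H \right)} = 18$ ($x{\left(H \right)} = 27 + 9 \left(-1\right) = 27 - 9 = 18$)
$d{\left(z \right)} = -4$
$L{\left(j \right)} = j + \frac{1}{2 j}$
$73 x{\left(12 \right)} + L{\left(d{\left(1 \right)} \right)} = 73 \cdot 18 - \left(4 - \frac{1}{2 \left(-4\right)}\right) = 1314 + \left(-4 + \frac{1}{2} \left(- \frac{1}{4}\right)\right) = 1314 - \frac{33}{8} = \frac{10479}{8}$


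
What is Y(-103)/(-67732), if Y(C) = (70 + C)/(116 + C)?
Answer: 33/880516 ≈ 3.7478e-5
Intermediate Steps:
Y(C) = (70 + C)/(116 + C)
Y(-103)/(-67732) = ((70 - 103)/(116 - 103))/(-67732) = (-33/13)*(-1/67732) = ((1/13)*(-33))*(-1/67732) = -33/13*(-1/67732) = 33/880516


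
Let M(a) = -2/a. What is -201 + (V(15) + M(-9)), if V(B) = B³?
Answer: 28568/9 ≈ 3174.2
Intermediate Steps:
-201 + (V(15) + M(-9)) = -201 + (15³ - 2/(-9)) = -201 + (3375 - 2*(-⅑)) = -201 + (3375 + 2/9) = -201 + 30377/9 = 28568/9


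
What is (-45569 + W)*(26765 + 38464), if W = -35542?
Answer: -5290789419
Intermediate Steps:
(-45569 + W)*(26765 + 38464) = (-45569 - 35542)*(26765 + 38464) = -81111*65229 = -5290789419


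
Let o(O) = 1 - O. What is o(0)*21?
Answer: 21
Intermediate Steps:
o(0)*21 = (1 - 1*0)*21 = (1 + 0)*21 = 1*21 = 21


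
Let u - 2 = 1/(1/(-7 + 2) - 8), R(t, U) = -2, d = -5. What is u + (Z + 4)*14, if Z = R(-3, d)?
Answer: 1225/41 ≈ 29.878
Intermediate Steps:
Z = -2
u = 77/41 (u = 2 + 1/(1/(-7 + 2) - 8) = 2 + 1/(1/(-5) - 8) = 2 + 1/(-1/5 - 8) = 2 + 1/(-41/5) = 2 - 5/41 = 77/41 ≈ 1.8780)
u + (Z + 4)*14 = 77/41 + (-2 + 4)*14 = 77/41 + 2*14 = 77/41 + 28 = 1225/41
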